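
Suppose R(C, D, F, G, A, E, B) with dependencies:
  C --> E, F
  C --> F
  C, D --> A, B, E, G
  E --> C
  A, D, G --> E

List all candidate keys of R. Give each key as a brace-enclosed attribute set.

{A, D, G}, {C, D}, {D, E}

No FD produces {D}, so it must be in every candidate key.
{C, D}⁺ = {A, B, C, D, E, F, G} — all of the relation — so {C, D} is a candidate key.
{D, E}⁺ = {A, B, C, D, E, F, G} — all of the relation — so {D, E} is a candidate key.
{A, D, G}⁺ = {A, B, C, D, E, F, G} — all of the relation — so {A, D, G} is a candidate key.
Any other superkey properly contains one of these, so there are no further candidate keys.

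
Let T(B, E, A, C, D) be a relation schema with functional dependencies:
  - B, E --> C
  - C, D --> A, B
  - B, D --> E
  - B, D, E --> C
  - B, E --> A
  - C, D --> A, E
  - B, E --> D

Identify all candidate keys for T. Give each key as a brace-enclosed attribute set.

{B, D} is a candidate key since {B, D}⁺ = {A, B, C, D, E} covers every attribute.
{B, E} is a candidate key since {B, E}⁺ = {A, B, C, D, E} covers every attribute.
{C, D} is a candidate key since {C, D}⁺ = {A, B, C, D, E} covers every attribute.
These are minimal and exhaustive — every other superkey contains one of them.

{B, D}, {B, E}, {C, D}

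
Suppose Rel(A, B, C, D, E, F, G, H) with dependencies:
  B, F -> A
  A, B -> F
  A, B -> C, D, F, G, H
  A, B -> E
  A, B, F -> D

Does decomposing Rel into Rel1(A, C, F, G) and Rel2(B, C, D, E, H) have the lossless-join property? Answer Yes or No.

No

Rel1 ∩ Rel2 = {C}; its closure under F is {C}.
The closure covers neither Rel1 nor Rel2 entirely; the join is not lossless.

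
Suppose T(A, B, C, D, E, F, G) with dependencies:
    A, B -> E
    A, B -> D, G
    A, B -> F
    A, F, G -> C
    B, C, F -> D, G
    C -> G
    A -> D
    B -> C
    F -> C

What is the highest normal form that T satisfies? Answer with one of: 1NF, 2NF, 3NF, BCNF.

1NF

Candidate key: {A, B}. Prime attributes: {A, B}.
For A, F, G -> C we have {A, F, G}⁺ = {A, C, D, F, G}; {A, F, G} is not a superkey, so BCNF fails.
A, F, G -> C determines the non-prime attribute {C} from a non-superkey — 3NF is violated.
{A} is a proper subset of the key {A, B}, and {A}⁺ contains the non-prime attribute {D} — a partial dependency, so 2NF is violated.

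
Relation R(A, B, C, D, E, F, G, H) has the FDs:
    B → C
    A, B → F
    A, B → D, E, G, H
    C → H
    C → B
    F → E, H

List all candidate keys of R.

{A, B}, {A, C}

{A} never appears on the right of any FD, so every key must include it.
Closure of {A, B} is {A, B, C, D, E, F, G, H}, the whole schema; {A, B} is a candidate key.
Closure of {A, C} is {A, B, C, D, E, F, G, H}, the whole schema; {A, C} is a candidate key.
No proper subset of any of these is a key, and no other minimal superkey exists.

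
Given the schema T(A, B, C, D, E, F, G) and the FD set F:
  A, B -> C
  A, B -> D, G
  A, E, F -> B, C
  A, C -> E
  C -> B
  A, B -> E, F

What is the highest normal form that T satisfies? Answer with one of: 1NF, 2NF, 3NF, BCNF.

3NF

Candidate keys: {A, B}, {A, C}, {A, E, F}. Prime attributes: {A, B, C, E, F}.
C -> B breaks BCNF: {C}⁺ = {B, C}, so {C} is not a superkey.
Since {B} ⊆ prime attributes and every other non-superkey FD also has a prime right side, the schema is in 3NF.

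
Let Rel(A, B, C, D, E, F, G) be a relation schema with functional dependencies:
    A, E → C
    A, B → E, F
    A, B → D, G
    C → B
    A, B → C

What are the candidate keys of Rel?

Attributes never on any right-hand side: {A} — every candidate key must contain it.
{A, B}⁺ = {A, B, C, D, E, F, G}, which is every attribute, so {A, B} is a candidate key.
{A, C}⁺ = {A, B, C, D, E, F, G}, which is every attribute, so {A, C} is a candidate key.
{A, E}⁺ = {A, B, C, D, E, F, G}, which is every attribute, so {A, E} is a candidate key.
These are minimal and exhaustive — every other superkey contains one of them.

{A, B}, {A, C}, {A, E}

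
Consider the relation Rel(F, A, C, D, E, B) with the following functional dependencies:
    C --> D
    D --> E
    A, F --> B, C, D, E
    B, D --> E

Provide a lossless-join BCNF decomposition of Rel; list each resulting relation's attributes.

Candidate key of the original relation: {A, F}.
{A, B, C, D, E, F}: {C} determines {C, D, E} here but is not a superkey — split on C --> D, E, giving {C, D, E} and {A, B, C, F}.
{C, D, E}: {D} determines {D, E} here but is not a superkey — split on D --> E, giving {D, E} and {C, D}.
{D, E} is in BCNF.
{C, D} is in BCNF.
{A, B, C, F} is in BCNF.

{A, B, C, F}; {C, D}; {D, E}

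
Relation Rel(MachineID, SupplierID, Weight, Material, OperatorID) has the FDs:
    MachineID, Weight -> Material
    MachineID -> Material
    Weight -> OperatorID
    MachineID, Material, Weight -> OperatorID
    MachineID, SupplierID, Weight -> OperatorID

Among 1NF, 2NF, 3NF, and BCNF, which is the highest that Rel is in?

Candidate key: {MachineID, SupplierID, Weight}. Prime attributes: {MachineID, SupplierID, Weight}.
MachineID, Weight -> Material breaks BCNF: {MachineID, Weight}⁺ = {MachineID, Material, OperatorID, Weight}, so {MachineID, Weight} is not a superkey.
MachineID, Weight -> Material determines the non-prime attribute {Material} from a non-superkey — 3NF is violated.
Since {MachineID} ⊂ {MachineID, SupplierID, Weight} and {MachineID}⁺ ⊇ {Material} with {Material} non-prime, there is a partial dependency; 2NF fails.

1NF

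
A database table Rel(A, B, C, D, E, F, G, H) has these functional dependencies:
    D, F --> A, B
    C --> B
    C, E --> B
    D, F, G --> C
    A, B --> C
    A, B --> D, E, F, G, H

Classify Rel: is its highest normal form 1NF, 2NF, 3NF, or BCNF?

3NF

Candidate keys: {A, B}, {A, C}, {D, F}. Prime attributes: {A, B, C, D, F}.
For C --> B we have {C}⁺ = {B, C}; {C} is not a superkey, so BCNF fails.
Its right-hand attributes {B} are all prime, as are those of every other non-superkey FD — the relation is in 3NF.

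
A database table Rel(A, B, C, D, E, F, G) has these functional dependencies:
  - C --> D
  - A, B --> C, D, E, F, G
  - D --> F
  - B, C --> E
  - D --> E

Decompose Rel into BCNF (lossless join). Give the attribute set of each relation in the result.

Candidate key of the original relation: {A, B}.
In {A, B, C, D, E, F, G}, {C} is not a superkey ({C}⁺ restricted to this set is {C, D, E, F}), so split on C --> D, E, F into {C, D, E, F} and {A, B, C, G}.
In {C, D, E, F}, {D} is not a superkey ({D}⁺ restricted to this set is {D, E, F}), so split on D --> E, F into {D, E, F} and {C, D}.
{D, E, F} is in BCNF.
{C, D} is in BCNF.
{A, B, C, G} is in BCNF.

{A, B, C, G}; {C, D}; {D, E, F}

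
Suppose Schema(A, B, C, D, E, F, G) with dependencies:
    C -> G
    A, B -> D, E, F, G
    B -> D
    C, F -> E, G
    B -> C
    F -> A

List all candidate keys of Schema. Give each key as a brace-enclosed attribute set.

Attributes never on any right-hand side: {B} — every candidate key must contain it.
Closure of {A, B} is {A, B, C, D, E, F, G}, the whole schema; {A, B} is a candidate key.
Closure of {B, F} is {A, B, C, D, E, F, G}, the whole schema; {B, F} is a candidate key.
These are minimal and exhaustive — every other superkey contains one of them.

{A, B}, {B, F}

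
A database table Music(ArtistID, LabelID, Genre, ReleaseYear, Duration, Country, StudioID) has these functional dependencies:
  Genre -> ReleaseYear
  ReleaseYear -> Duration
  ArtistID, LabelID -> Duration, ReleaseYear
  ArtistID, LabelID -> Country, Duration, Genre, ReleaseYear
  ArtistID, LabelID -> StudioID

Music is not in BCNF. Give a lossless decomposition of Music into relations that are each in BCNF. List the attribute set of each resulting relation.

Candidate key of the original relation: {ArtistID, LabelID}.
{ArtistID, Country, Duration, Genre, LabelID, ReleaseYear, StudioID}: {Genre} determines {Duration, Genre, ReleaseYear} here but is not a superkey — split on Genre -> Duration, ReleaseYear, giving {Duration, Genre, ReleaseYear} and {ArtistID, Country, Genre, LabelID, StudioID}.
{Duration, Genre, ReleaseYear}: {ReleaseYear} determines {Duration, ReleaseYear} here but is not a superkey — split on ReleaseYear -> Duration, giving {Duration, ReleaseYear} and {Genre, ReleaseYear}.
{Duration, ReleaseYear} is in BCNF.
{Genre, ReleaseYear} is in BCNF.
{ArtistID, Country, Genre, LabelID, StudioID} is in BCNF.

{ArtistID, Country, Genre, LabelID, StudioID}; {Duration, ReleaseYear}; {Genre, ReleaseYear}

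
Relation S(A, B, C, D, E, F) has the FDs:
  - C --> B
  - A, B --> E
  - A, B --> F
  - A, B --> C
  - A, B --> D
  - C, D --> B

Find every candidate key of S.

{A, B}, {A, C}

No FD produces {A}, so it must be in every candidate key.
{A, B}⁺ = {A, B, C, D, E, F}, which is every attribute, so {A, B} is a candidate key.
{A, C}⁺ = {A, B, C, D, E, F}, which is every attribute, so {A, C} is a candidate key.
These are minimal and exhaustive — every other superkey contains one of them.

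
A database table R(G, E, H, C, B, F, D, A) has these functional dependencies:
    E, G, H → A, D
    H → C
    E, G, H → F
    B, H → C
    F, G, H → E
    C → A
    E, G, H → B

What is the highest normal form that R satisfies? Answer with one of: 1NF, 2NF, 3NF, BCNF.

Candidate keys: {E, G, H}, {F, G, H}. Prime attributes: {E, F, G, H}.
H → C breaks BCNF: {H}⁺ = {A, C, H}, so {H} is not a superkey.
H → C determines the non-prime attribute {C} from a non-superkey — 3NF is violated.
Since {H} ⊂ {E, G, H} and {H}⁺ ⊇ {A, C} with {A, C} non-prime, there is a partial dependency; 2NF fails.

1NF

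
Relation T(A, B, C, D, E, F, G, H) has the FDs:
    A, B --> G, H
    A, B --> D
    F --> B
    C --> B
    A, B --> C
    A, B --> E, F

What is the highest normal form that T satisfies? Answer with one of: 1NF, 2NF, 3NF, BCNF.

Candidate keys: {A, B}, {A, C}, {A, F}. Prime attributes: {A, B, C, F}.
F --> B: {F}⁺ = {B, F}, which is not all of the attributes, so the left side is not a superkey — BCNF is violated.
Since {B} ⊆ prime attributes and every other non-superkey FD also has a prime right side, the schema is in 3NF.

3NF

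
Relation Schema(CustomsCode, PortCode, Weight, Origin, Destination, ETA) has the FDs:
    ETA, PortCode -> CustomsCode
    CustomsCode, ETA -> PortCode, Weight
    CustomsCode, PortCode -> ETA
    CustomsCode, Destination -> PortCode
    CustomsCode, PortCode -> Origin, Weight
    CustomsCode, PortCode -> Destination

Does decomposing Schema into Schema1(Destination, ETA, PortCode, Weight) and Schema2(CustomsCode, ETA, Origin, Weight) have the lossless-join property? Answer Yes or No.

Schema1 ∩ Schema2 = {ETA, Weight}; its closure under F is {ETA, Weight}.
Schema1 ⊄ {ETA, Weight} and Schema2 ⊄ {ETA, Weight}, so the split is lossy.

No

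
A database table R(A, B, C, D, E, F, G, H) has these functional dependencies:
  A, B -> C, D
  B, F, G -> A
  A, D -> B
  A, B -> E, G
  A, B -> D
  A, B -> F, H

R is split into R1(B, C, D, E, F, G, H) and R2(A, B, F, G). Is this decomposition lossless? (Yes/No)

R1 ∩ R2 = {B, F, G}; its closure under F is {A, B, C, D, E, F, G, H}.
Since R1 ⊆ {A, B, C, D, E, F, G, H}, the intersection is a superkey of R1; the decomposition is lossless.

Yes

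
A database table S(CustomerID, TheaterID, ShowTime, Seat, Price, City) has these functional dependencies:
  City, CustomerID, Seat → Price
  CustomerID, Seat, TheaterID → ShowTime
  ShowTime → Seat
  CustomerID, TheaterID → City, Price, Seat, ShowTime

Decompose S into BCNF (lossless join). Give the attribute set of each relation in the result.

{City, CustomerID, Price, Seat}; {City, CustomerID, ShowTime, TheaterID}; {Seat, ShowTime}

Candidate key of the original relation: {CustomerID, TheaterID}.
In {City, CustomerID, Price, Seat, ShowTime, TheaterID}, {City, CustomerID, Seat} is not a superkey ({City, CustomerID, Seat}⁺ restricted to this set is {City, CustomerID, Price, Seat}), so split on City, CustomerID, Seat → Price into {City, CustomerID, Price, Seat} and {City, CustomerID, Seat, ShowTime, TheaterID}.
{City, CustomerID, Price, Seat} is in BCNF.
In {City, CustomerID, Seat, ShowTime, TheaterID}, {ShowTime} is not a superkey ({ShowTime}⁺ restricted to this set is {Seat, ShowTime}), so split on ShowTime → Seat into {Seat, ShowTime} and {City, CustomerID, ShowTime, TheaterID}.
{Seat, ShowTime} is in BCNF.
{City, CustomerID, ShowTime, TheaterID} is in BCNF.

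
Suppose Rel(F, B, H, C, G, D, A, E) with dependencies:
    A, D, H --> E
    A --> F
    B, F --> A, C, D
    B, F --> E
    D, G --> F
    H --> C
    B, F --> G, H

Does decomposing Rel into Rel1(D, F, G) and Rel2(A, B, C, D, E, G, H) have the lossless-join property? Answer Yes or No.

Yes

Common attributes: {D, G}; their closure is {D, F, G}.
Rel1 is contained in that closure, so Rel1 ∩ Rel2 --> Rel1 holds and the join is lossless.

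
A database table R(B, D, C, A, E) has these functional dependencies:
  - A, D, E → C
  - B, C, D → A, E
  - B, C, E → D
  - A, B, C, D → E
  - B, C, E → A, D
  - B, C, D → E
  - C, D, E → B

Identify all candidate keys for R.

Closure of {A, D, E} is {A, B, C, D, E}, the whole schema; {A, D, E} is a candidate key.
Closure of {B, C, D} is {A, B, C, D, E}, the whole schema; {B, C, D} is a candidate key.
Closure of {B, C, E} is {A, B, C, D, E}, the whole schema; {B, C, E} is a candidate key.
Closure of {C, D, E} is {A, B, C, D, E}, the whole schema; {C, D, E} is a candidate key.
No proper subset of any of these is a key, and no other minimal superkey exists.

{A, D, E}, {B, C, D}, {B, C, E}, {C, D, E}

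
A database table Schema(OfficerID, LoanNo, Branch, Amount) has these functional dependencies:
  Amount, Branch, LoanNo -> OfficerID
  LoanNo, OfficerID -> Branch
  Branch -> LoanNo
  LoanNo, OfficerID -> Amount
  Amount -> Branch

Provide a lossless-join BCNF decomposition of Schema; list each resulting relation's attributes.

Candidate keys of the original relation: {Amount}, {Branch, OfficerID}, {LoanNo, OfficerID}.
Within {Amount, Branch, LoanNo, OfficerID}: {Branch}⁺ ∩ {Amount, Branch, LoanNo, OfficerID} = {Branch, LoanNo}, not the whole set, so Branch -> LoanNo violates BCNF; decompose into {Branch, LoanNo} and {Amount, Branch, OfficerID}.
{Branch, LoanNo} is in BCNF.
{Amount, Branch, OfficerID} is in BCNF.

{Amount, Branch, OfficerID}; {Branch, LoanNo}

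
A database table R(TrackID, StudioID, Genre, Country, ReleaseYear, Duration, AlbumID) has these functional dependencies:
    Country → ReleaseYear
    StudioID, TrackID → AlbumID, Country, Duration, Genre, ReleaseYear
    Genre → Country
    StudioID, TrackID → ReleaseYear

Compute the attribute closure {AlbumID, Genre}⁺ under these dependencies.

Start with {AlbumID, Genre}.
Genre → Country applies; add {Country} → now {AlbumID, Country, Genre}.
Country → ReleaseYear applies; add {ReleaseYear} → now {AlbumID, Country, Genre, ReleaseYear}.
No further FD applies.

{AlbumID, Country, Genre, ReleaseYear}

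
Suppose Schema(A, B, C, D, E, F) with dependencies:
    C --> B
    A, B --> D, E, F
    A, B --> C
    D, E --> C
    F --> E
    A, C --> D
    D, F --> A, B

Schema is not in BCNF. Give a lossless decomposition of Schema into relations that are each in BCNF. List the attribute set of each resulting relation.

{A, D, F}; {B, C}; {C, D, E}; {E, F}

Candidate keys of the original relation: {A, B}, {A, C}, {A, D, E}, {D, F}.
In {A, B, C, D, E, F}, {C} is not a superkey ({C}⁺ restricted to this set is {B, C}), so split on C --> B into {B, C} and {A, C, D, E, F}.
{B, C} has no BCNF violation.
In {A, C, D, E, F}, {D, E} is not a superkey ({D, E}⁺ restricted to this set is {C, D, E}), so split on D, E --> C into {C, D, E} and {A, D, E, F}.
{C, D, E} has no BCNF violation.
In {A, D, E, F}, {F} is not a superkey ({F}⁺ restricted to this set is {E, F}), so split on F --> E into {E, F} and {A, D, F}.
{E, F} has no BCNF violation.
{A, D, F} has no BCNF violation.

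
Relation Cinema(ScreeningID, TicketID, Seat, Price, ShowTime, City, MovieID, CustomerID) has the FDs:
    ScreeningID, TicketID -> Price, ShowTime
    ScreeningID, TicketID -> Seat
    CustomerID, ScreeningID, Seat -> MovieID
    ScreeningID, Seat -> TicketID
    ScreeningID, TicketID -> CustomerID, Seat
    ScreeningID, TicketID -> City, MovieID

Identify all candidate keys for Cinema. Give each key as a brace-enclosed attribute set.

{ScreeningID, Seat}, {ScreeningID, TicketID}

Attributes never on any right-hand side: {ScreeningID} — every candidate key must contain it.
{ScreeningID, Seat}⁺ = {City, CustomerID, MovieID, Price, ScreeningID, Seat, ShowTime, TicketID}, which is every attribute, so {ScreeningID, Seat} is a candidate key.
{ScreeningID, TicketID}⁺ = {City, CustomerID, MovieID, Price, ScreeningID, Seat, ShowTime, TicketID}, which is every attribute, so {ScreeningID, TicketID} is a candidate key.
Any other superkey properly contains one of these, so there are no further candidate keys.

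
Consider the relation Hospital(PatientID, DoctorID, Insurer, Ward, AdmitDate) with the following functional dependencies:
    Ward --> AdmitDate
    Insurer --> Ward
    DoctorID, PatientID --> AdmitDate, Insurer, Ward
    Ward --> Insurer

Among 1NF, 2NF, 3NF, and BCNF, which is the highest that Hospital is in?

Candidate key: {DoctorID, PatientID}. Prime attributes: {DoctorID, PatientID}.
Ward --> AdmitDate: {Ward}⁺ = {AdmitDate, Insurer, Ward}, which is not all of the attributes, so the left side is not a superkey — BCNF is violated.
Because {AdmitDate} is non-prime and the left side of Ward --> AdmitDate is not a superkey, the relation is not in 3NF.
No non-prime attribute depends on a proper subset of any candidate key, so 2NF holds.

2NF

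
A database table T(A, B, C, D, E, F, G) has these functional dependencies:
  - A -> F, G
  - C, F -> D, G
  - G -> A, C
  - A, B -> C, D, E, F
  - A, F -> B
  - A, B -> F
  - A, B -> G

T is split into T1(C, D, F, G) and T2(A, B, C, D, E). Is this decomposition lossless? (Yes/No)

The shared attributes are {C, D} and {C, D}⁺ = {C, D}.
Neither T1 nor T2 is contained in that closure, so the decomposition is lossy.

No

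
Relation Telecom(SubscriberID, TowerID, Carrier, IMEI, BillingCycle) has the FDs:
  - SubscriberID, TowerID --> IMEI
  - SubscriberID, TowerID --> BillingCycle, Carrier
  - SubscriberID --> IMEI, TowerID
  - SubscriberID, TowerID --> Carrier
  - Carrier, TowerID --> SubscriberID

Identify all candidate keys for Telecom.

{Carrier, TowerID}, {SubscriberID}

{SubscriberID} is a candidate key since {SubscriberID}⁺ = {BillingCycle, Carrier, IMEI, SubscriberID, TowerID} covers every attribute.
{Carrier, TowerID} is a candidate key since {Carrier, TowerID}⁺ = {BillingCycle, Carrier, IMEI, SubscriberID, TowerID} covers every attribute.
Any other superkey properly contains one of these, so there are no further candidate keys.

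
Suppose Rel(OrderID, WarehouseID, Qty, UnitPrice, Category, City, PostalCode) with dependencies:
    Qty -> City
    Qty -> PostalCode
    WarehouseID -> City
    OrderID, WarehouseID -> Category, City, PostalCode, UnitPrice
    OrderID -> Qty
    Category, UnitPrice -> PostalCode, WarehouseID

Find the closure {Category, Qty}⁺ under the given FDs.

{Category, City, PostalCode, Qty}

Start with {Category, Qty}.
Qty -> City applies; add {City} → now {Category, City, Qty}.
Qty -> PostalCode applies; add {PostalCode} → now {Category, City, PostalCode, Qty}.
No further FD applies.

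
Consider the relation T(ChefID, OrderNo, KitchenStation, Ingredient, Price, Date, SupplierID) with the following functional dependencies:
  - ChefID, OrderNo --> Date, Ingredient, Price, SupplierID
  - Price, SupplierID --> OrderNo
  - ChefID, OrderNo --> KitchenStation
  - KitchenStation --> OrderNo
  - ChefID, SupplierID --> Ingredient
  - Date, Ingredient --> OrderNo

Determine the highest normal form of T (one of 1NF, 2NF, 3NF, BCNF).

3NF

Candidate keys: {ChefID, Date, Ingredient}, {ChefID, Date, SupplierID}, {ChefID, KitchenStation}, {ChefID, OrderNo}, {ChefID, Price, SupplierID}. Prime attributes: {ChefID, Date, Ingredient, KitchenStation, OrderNo, Price, SupplierID}.
Price, SupplierID --> OrderNo: {Price, SupplierID}⁺ = {OrderNo, Price, SupplierID}, which is not all of the attributes, so the left side is not a superkey — BCNF is violated.
Since {OrderNo} ⊆ prime attributes and every other non-superkey FD also has a prime right side, the schema is in 3NF.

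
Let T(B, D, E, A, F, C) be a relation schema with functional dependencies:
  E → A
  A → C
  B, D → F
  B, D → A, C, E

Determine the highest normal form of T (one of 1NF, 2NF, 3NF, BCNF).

Candidate key: {B, D}. Prime attributes: {B, D}.
E → A breaks BCNF: {E}⁺ = {A, C, E}, so {E} is not a superkey.
E → A has non-prime {A} on the right and a non-superkey on the left, so 3NF fails.
No non-prime attribute depends on a proper subset of any candidate key, so 2NF holds.

2NF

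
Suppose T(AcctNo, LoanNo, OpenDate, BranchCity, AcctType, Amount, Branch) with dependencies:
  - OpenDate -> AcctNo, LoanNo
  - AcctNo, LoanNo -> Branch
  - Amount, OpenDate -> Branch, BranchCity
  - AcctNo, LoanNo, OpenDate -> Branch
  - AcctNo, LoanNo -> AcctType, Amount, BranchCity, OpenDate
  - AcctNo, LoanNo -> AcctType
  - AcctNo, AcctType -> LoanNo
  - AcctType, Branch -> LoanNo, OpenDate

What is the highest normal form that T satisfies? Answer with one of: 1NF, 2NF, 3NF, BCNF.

BCNF

Candidate keys: {AcctNo, AcctType}, {AcctNo, LoanNo}, {AcctType, Branch}, {OpenDate}. Prime attributes: {AcctNo, AcctType, Branch, LoanNo, OpenDate}.
Each dependency's left side is a superkey — BCNF holds.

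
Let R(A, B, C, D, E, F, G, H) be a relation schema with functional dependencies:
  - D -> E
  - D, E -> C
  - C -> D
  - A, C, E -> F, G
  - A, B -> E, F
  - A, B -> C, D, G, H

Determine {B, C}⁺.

{B, C, D, E}

Start with {B, C}.
C -> D applies; add {D} → now {B, C, D}.
D -> E applies; add {E} → now {B, C, D, E}.
No further FD applies.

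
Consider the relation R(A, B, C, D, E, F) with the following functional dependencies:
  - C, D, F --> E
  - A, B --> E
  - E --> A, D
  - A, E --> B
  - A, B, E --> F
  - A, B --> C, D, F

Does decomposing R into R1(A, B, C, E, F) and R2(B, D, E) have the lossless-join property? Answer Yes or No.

Common attributes: {B, E}; their closure is {A, B, C, D, E, F}.
R1 is contained in that closure, so R1 ∩ R2 --> R1 holds and the join is lossless.

Yes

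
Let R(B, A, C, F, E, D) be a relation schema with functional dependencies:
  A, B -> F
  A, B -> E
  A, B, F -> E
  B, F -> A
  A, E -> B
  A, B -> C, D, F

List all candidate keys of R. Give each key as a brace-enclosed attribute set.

{A, B}, {A, E}, {B, F}

{A, B} is a candidate key since {A, B}⁺ = {A, B, C, D, E, F} covers every attribute.
{A, E} is a candidate key since {A, E}⁺ = {A, B, C, D, E, F} covers every attribute.
{B, F} is a candidate key since {B, F}⁺ = {A, B, C, D, E, F} covers every attribute.
These are minimal and exhaustive — every other superkey contains one of them.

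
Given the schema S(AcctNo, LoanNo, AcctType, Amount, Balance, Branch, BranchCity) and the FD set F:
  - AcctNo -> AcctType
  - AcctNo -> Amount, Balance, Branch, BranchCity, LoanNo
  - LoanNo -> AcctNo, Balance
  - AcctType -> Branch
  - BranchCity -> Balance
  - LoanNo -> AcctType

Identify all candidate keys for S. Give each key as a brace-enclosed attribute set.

Closure of {AcctNo} is {AcctNo, AcctType, Amount, Balance, Branch, BranchCity, LoanNo}, the whole schema; {AcctNo} is a candidate key.
Closure of {LoanNo} is {AcctNo, AcctType, Amount, Balance, Branch, BranchCity, LoanNo}, the whole schema; {LoanNo} is a candidate key.
No proper subset of any of these is a key, and no other minimal superkey exists.

{AcctNo}, {LoanNo}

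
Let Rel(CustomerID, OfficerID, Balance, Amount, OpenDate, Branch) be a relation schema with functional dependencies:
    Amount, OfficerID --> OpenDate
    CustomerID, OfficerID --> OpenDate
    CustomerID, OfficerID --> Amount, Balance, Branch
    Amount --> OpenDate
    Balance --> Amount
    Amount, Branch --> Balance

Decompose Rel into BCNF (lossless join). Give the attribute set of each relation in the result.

{Amount, Balance}; {Amount, OfficerID}; {Amount, OpenDate}; {Balance, Branch, CustomerID, OfficerID}

Candidate key of the original relation: {CustomerID, OfficerID}.
In {Amount, Balance, Branch, CustomerID, OfficerID, OpenDate}, {Amount, OfficerID} is not a superkey ({Amount, OfficerID}⁺ restricted to this set is {Amount, OfficerID, OpenDate}), so split on Amount, OfficerID --> OpenDate into {Amount, OfficerID, OpenDate} and {Amount, Balance, Branch, CustomerID, OfficerID}.
In {Amount, OfficerID, OpenDate}, {Amount} is not a superkey ({Amount}⁺ restricted to this set is {Amount, OpenDate}), so split on Amount --> OpenDate into {Amount, OpenDate} and {Amount, OfficerID}.
{Amount, OpenDate} is in BCNF.
{Amount, OfficerID} is in BCNF.
In {Amount, Balance, Branch, CustomerID, OfficerID}, {Balance} is not a superkey ({Balance}⁺ restricted to this set is {Amount, Balance}), so split on Balance --> Amount into {Amount, Balance} and {Balance, Branch, CustomerID, OfficerID}.
{Amount, Balance} is in BCNF.
{Balance, Branch, CustomerID, OfficerID} is in BCNF.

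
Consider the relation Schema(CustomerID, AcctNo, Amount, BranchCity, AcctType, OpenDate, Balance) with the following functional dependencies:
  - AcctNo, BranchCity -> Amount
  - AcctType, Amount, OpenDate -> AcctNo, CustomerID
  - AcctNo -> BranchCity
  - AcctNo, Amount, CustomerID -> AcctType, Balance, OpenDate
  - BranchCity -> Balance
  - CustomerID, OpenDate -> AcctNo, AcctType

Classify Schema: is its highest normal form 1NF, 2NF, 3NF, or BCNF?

1NF

Candidate keys: {AcctNo, AcctType, OpenDate}, {AcctNo, CustomerID}, {AcctType, Amount, OpenDate}, {CustomerID, OpenDate}. Prime attributes: {AcctNo, AcctType, Amount, CustomerID, OpenDate}.
AcctNo, BranchCity -> Amount breaks BCNF: {AcctNo, BranchCity}⁺ = {AcctNo, Amount, Balance, BranchCity}, so {AcctNo, BranchCity} is not a superkey.
Because {BranchCity} is non-prime and the left side of AcctNo -> BranchCity is not a superkey, the relation is not in 3NF.
Since {AcctNo} ⊂ {AcctNo, CustomerID} and {AcctNo}⁺ ⊇ {Balance, BranchCity} with {Balance, BranchCity} non-prime, there is a partial dependency; 2NF fails.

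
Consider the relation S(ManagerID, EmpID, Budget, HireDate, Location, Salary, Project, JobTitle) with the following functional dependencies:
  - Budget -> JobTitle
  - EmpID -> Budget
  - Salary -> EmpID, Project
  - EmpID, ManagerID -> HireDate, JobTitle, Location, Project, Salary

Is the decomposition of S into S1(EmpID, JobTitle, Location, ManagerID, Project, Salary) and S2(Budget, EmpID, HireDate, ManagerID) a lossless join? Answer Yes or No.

S1 ∩ S2 = {EmpID, ManagerID}; its closure under F is {Budget, EmpID, HireDate, JobTitle, Location, ManagerID, Project, Salary}.
This includes all of S1, so the common attributes are a superkey of S1 — the join is lossless.

Yes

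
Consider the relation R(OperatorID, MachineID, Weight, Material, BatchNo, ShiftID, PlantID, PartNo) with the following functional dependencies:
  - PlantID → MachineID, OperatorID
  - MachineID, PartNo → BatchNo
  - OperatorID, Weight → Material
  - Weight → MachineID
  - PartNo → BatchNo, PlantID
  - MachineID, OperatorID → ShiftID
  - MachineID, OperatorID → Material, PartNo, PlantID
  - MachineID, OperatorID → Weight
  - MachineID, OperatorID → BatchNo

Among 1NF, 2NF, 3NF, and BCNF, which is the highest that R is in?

3NF

Candidate keys: {MachineID, OperatorID}, {OperatorID, Weight}, {PartNo}, {PlantID}. Prime attributes: {MachineID, OperatorID, PartNo, PlantID, Weight}.
Weight → MachineID breaks BCNF: {Weight}⁺ = {MachineID, Weight}, so {Weight} is not a superkey.
But every attribute on its right side ({MachineID}) is prime, and the same holds for every other non-superkey FD, so 3NF still holds.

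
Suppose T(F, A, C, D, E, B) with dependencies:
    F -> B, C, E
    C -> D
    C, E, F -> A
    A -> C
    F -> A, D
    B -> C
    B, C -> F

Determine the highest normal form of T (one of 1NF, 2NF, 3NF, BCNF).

Candidate keys: {B}, {F}. Prime attributes: {B, F}.
C -> D: {C}⁺ = {C, D}, which is not all of the attributes, so the left side is not a superkey — BCNF is violated.
C -> D has non-prime {D} on the right and a non-superkey on the left, so 3NF fails.
All keys have size 1, which rules out partial dependencies — 2NF is satisfied.

2NF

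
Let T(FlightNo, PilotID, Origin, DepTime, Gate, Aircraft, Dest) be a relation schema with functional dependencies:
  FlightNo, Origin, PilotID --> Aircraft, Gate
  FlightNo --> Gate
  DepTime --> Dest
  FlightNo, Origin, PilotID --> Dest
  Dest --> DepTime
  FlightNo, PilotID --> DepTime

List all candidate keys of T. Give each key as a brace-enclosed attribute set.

{FlightNo, Origin, PilotID}

No FD produces {FlightNo, Origin, PilotID}, so they must be in every candidate key.
Closure of {FlightNo, Origin, PilotID} is {Aircraft, DepTime, Dest, FlightNo, Gate, Origin, PilotID}, the whole schema; {FlightNo, Origin, PilotID} is a candidate key.
No other minimal set has full closure, so this is the only candidate key.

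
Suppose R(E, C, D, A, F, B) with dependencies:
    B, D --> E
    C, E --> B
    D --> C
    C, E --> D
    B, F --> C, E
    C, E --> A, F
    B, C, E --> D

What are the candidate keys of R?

{B, D}⁺ = {A, B, C, D, E, F}, which is every attribute, so {B, D} is a candidate key.
{B, F}⁺ = {A, B, C, D, E, F}, which is every attribute, so {B, F} is a candidate key.
{C, E}⁺ = {A, B, C, D, E, F}, which is every attribute, so {C, E} is a candidate key.
{D, E}⁺ = {A, B, C, D, E, F}, which is every attribute, so {D, E} is a candidate key.
No proper subset of any of these is a key, and no other minimal superkey exists.

{B, D}, {B, F}, {C, E}, {D, E}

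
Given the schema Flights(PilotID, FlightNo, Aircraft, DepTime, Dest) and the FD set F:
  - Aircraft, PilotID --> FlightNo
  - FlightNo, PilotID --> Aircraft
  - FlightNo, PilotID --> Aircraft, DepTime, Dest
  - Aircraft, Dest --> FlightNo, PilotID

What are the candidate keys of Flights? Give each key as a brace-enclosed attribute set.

{Aircraft, Dest}, {Aircraft, PilotID}, {FlightNo, PilotID}

{Aircraft, Dest} is a candidate key since {Aircraft, Dest}⁺ = {Aircraft, DepTime, Dest, FlightNo, PilotID} covers every attribute.
{Aircraft, PilotID} is a candidate key since {Aircraft, PilotID}⁺ = {Aircraft, DepTime, Dest, FlightNo, PilotID} covers every attribute.
{FlightNo, PilotID} is a candidate key since {FlightNo, PilotID}⁺ = {Aircraft, DepTime, Dest, FlightNo, PilotID} covers every attribute.
Any other superkey properly contains one of these, so there are no further candidate keys.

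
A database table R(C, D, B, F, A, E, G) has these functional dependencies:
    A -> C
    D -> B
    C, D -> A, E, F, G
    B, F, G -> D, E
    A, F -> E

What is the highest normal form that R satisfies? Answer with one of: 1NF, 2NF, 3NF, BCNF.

Candidate keys: {A, B, F, G}, {A, D}, {B, C, F, G}, {C, D}. Prime attributes: {A, B, C, D, F, G}.
A -> C breaks BCNF: {A}⁺ = {A, C}, so {A} is not a superkey.
B, F, G -> D, E has non-prime {E} on the right and a non-superkey on the left, so 3NF fails.
The proper key subset {A, F} of {A, B, F, G} determines non-prime {E}, so the relation is not even in 2NF.

1NF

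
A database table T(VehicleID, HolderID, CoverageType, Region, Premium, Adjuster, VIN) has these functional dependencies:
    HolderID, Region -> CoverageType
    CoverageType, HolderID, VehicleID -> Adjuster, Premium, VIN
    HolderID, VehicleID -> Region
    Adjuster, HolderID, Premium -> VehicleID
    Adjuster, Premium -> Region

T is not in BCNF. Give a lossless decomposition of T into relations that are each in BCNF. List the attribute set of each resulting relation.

Candidate keys of the original relation: {Adjuster, HolderID, Premium}, {HolderID, VehicleID}.
Within {Adjuster, CoverageType, HolderID, Premium, Region, VIN, VehicleID}: {HolderID, Region}⁺ ∩ {Adjuster, CoverageType, HolderID, Premium, Region, VIN, VehicleID} = {CoverageType, HolderID, Region}, not the whole set, so HolderID, Region -> CoverageType violates BCNF; decompose into {CoverageType, HolderID, Region} and {Adjuster, HolderID, Premium, Region, VIN, VehicleID}.
{CoverageType, HolderID, Region}: every determinant is a superkey — BCNF.
Within {Adjuster, HolderID, Premium, Region, VIN, VehicleID}: {Adjuster, Premium}⁺ ∩ {Adjuster, HolderID, Premium, Region, VIN, VehicleID} = {Adjuster, Premium, Region}, not the whole set, so Adjuster, Premium -> Region violates BCNF; decompose into {Adjuster, Premium, Region} and {Adjuster, HolderID, Premium, VIN, VehicleID}.
{Adjuster, Premium, Region}: every determinant is a superkey — BCNF.
{Adjuster, HolderID, Premium, VIN, VehicleID}: every determinant is a superkey — BCNF.

{Adjuster, HolderID, Premium, VIN, VehicleID}; {Adjuster, Premium, Region}; {CoverageType, HolderID, Region}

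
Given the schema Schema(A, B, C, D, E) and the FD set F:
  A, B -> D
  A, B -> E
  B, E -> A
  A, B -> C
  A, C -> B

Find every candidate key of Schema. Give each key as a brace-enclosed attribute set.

{A, B}, {A, C}, {B, E}

{A, B} is a candidate key since {A, B}⁺ = {A, B, C, D, E} covers every attribute.
{A, C} is a candidate key since {A, C}⁺ = {A, B, C, D, E} covers every attribute.
{B, E} is a candidate key since {B, E}⁺ = {A, B, C, D, E} covers every attribute.
No proper subset of any of these is a key, and no other minimal superkey exists.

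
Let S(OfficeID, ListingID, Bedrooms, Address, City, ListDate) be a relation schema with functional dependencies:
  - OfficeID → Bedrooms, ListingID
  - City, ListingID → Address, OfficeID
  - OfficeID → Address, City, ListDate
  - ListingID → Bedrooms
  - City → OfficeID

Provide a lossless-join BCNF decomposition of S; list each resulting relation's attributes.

Candidate keys of the original relation: {City}, {OfficeID}.
Within {Address, Bedrooms, City, ListDate, ListingID, OfficeID}: {ListingID}⁺ ∩ {Address, Bedrooms, City, ListDate, ListingID, OfficeID} = {Bedrooms, ListingID}, not the whole set, so ListingID → Bedrooms violates BCNF; decompose into {Bedrooms, ListingID} and {Address, City, ListDate, ListingID, OfficeID}.
{Bedrooms, ListingID} has no BCNF violation.
{Address, City, ListDate, ListingID, OfficeID} has no BCNF violation.

{Address, City, ListDate, ListingID, OfficeID}; {Bedrooms, ListingID}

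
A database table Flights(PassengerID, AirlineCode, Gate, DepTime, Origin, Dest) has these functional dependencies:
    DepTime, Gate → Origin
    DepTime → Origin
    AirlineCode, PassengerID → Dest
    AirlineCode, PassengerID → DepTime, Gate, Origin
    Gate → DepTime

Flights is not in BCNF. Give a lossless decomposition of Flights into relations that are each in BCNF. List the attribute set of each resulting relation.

Candidate key of the original relation: {AirlineCode, PassengerID}.
{AirlineCode, DepTime, Dest, Gate, Origin, PassengerID}: {DepTime, Gate} determines {DepTime, Gate, Origin} here but is not a superkey — split on DepTime, Gate → Origin, giving {DepTime, Gate, Origin} and {AirlineCode, DepTime, Dest, Gate, PassengerID}.
{DepTime, Gate, Origin}: {DepTime} determines {DepTime, Origin} here but is not a superkey — split on DepTime → Origin, giving {DepTime, Origin} and {DepTime, Gate}.
{DepTime, Origin} is in BCNF.
{DepTime, Gate} is in BCNF.
{AirlineCode, DepTime, Dest, Gate, PassengerID}: {Gate} determines {DepTime, Gate} here but is not a superkey — split on Gate → DepTime, giving {DepTime, Gate} and {AirlineCode, Dest, Gate, PassengerID}.
{DepTime, Gate} is in BCNF.
{AirlineCode, Dest, Gate, PassengerID} is in BCNF.

{AirlineCode, Dest, Gate, PassengerID}; {DepTime, Gate}; {DepTime, Origin}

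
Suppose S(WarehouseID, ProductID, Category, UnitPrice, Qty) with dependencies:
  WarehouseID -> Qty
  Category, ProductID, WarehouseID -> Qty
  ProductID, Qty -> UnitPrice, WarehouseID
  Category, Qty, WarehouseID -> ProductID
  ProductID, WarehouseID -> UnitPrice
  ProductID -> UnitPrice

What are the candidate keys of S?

{Category, ProductID, Qty}, {Category, WarehouseID}

Attributes never on any right-hand side: {Category} — every candidate key must contain it.
{Category, WarehouseID} is a candidate key since {Category, WarehouseID}⁺ = {Category, ProductID, Qty, UnitPrice, WarehouseID} covers every attribute.
{Category, ProductID, Qty} is a candidate key since {Category, ProductID, Qty}⁺ = {Category, ProductID, Qty, UnitPrice, WarehouseID} covers every attribute.
These are minimal and exhaustive — every other superkey contains one of them.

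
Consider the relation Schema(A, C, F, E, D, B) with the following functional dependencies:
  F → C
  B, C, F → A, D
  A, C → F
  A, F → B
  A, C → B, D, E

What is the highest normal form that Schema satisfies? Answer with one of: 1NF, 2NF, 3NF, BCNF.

3NF

Candidate keys: {A, C}, {A, F}, {B, F}. Prime attributes: {A, B, C, F}.
F → C: {F}⁺ = {C, F}, which is not all of the attributes, so the left side is not a superkey — BCNF is violated.
But every attribute on its right side ({C}) is prime, and the same holds for every other non-superkey FD, so 3NF still holds.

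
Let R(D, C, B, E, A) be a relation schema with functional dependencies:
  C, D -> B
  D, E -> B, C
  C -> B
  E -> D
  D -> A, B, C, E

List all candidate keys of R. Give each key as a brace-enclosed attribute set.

Closure of {D} is {A, B, C, D, E}, the whole schema; {D} is a candidate key.
Closure of {E} is {A, B, C, D, E}, the whole schema; {E} is a candidate key.
Any other superkey properly contains one of these, so there are no further candidate keys.

{D}, {E}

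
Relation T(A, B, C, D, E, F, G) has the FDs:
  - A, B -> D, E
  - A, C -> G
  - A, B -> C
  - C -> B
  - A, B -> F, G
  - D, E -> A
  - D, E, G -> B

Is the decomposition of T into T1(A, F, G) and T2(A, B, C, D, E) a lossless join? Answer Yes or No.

No

Common attributes: {A}; their closure is {A}.
The closure covers neither T1 nor T2 entirely; the join is not lossless.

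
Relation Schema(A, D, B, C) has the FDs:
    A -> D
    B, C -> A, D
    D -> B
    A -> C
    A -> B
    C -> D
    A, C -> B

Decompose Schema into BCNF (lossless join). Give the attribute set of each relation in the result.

{A, C, D}; {B, D}

Candidate keys of the original relation: {A}, {C}.
In {A, B, C, D}, {D} is not a superkey ({D}⁺ restricted to this set is {B, D}), so split on D -> B into {B, D} and {A, C, D}.
{B, D} has no BCNF violation.
{A, C, D} has no BCNF violation.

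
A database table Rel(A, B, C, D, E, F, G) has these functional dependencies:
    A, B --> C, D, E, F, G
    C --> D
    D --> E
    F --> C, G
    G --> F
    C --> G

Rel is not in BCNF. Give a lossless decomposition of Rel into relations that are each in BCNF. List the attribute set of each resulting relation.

{A, B, C}; {C, D, F, G}; {D, E}

Candidate key of the original relation: {A, B}.
Within {A, B, C, D, E, F, G}: {C}⁺ ∩ {A, B, C, D, E, F, G} = {C, D, E, F, G}, not the whole set, so C --> D, E, F, G violates BCNF; decompose into {C, D, E, F, G} and {A, B, C}.
Within {C, D, E, F, G}: {D}⁺ ∩ {C, D, E, F, G} = {D, E}, not the whole set, so D --> E violates BCNF; decompose into {D, E} and {C, D, F, G}.
{D, E} is in BCNF.
{C, D, F, G} is in BCNF.
{A, B, C} is in BCNF.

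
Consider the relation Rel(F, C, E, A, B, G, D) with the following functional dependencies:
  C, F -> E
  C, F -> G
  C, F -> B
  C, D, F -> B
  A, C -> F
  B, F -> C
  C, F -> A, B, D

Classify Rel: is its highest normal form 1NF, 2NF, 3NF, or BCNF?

BCNF

Candidate keys: {A, C}, {B, F}, {C, F}. Prime attributes: {A, B, C, F}.
Every FD has a superkey on the left, so the relation is in BCNF.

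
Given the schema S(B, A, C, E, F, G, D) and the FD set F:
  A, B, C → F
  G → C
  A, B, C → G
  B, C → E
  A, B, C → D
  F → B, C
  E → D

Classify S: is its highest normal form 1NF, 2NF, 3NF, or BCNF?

1NF

Candidate keys: {A, B, C}, {A, B, G}, {A, F}. Prime attributes: {A, B, C, F, G}.
G → C breaks BCNF: {G}⁺ = {C, G}, so {G} is not a superkey.
B, C → E determines the non-prime attribute {E} from a non-superkey — 3NF is violated.
{F} is a proper subset of the key {A, F}, and {F}⁺ contains the non-prime attributes {D, E} — a partial dependency, so 2NF is violated.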